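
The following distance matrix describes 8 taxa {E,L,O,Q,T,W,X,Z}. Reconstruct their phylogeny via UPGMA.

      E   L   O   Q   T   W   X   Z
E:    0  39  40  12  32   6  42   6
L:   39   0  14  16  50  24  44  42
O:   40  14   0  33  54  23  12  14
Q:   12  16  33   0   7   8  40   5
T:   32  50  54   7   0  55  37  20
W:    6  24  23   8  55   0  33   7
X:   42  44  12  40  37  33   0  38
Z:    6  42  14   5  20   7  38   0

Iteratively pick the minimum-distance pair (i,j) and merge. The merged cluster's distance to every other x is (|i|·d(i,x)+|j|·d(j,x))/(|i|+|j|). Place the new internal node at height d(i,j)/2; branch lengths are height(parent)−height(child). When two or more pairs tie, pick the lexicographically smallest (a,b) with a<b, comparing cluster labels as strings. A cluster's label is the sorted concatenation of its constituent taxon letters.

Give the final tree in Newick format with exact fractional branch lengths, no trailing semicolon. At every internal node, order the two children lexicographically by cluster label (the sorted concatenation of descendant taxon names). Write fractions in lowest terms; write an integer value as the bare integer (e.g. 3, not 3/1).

((((E:3,W:3):9/8,(Q:5/2,Z:5/2):13/8):81/8,T:57/4):13/4,(L:29/2,(O:6,X:6):17/2):3)

step 1: merge (Q,Z) at d=5; branch lengths Q→5/2, Z→5/2; new cluster QZ
  updated: d(E,QZ)=9, d(L,QZ)=29, d(O,QZ)=47/2, d(QZ,T)=27/2, d(QZ,W)=15/2, d(QZ,X)=39
step 2: merge (E,W) at d=6; branch lengths E→3, W→3; new cluster EW
  updated: d(EW,L)=63/2, d(EW,O)=63/2, d(EW,QZ)=33/4, d(EW,T)=87/2, d(EW,X)=75/2
step 3: merge (EW,QZ) at d=33/4; branch lengths EW→9/8, QZ→13/8; new cluster EQWZ
  updated: d(EQWZ,L)=121/4, d(EQWZ,O)=55/2, d(EQWZ,T)=57/2, d(EQWZ,X)=153/4
step 4: merge (O,X) at d=12; branch lengths O→6, X→6; new cluster OX
  updated: d(EQWZ,OX)=263/8, d(L,OX)=29, d(OX,T)=91/2
step 5: merge (EQWZ,T) at d=57/2; branch lengths EQWZ→81/8, T→57/4; new cluster EQTWZ
  updated: d(EQTWZ,L)=171/5, d(EQTWZ,OX)=177/5
step 6: merge (L,OX) at d=29; branch lengths L→29/2, OX→17/2; new cluster LOX
  updated: d(EQTWZ,LOX)=35
step 7: merge (EQTWZ,LOX) at d=35; branch lengths EQTWZ→13/4, LOX→3; new cluster ELOQTWXZ
final tree: ((((E:3,W:3):9/8,(Q:5/2,Z:5/2):13/8):81/8,T:57/4):13/4,(L:29/2,(O:6,X:6):17/2):3)
total length: 635/8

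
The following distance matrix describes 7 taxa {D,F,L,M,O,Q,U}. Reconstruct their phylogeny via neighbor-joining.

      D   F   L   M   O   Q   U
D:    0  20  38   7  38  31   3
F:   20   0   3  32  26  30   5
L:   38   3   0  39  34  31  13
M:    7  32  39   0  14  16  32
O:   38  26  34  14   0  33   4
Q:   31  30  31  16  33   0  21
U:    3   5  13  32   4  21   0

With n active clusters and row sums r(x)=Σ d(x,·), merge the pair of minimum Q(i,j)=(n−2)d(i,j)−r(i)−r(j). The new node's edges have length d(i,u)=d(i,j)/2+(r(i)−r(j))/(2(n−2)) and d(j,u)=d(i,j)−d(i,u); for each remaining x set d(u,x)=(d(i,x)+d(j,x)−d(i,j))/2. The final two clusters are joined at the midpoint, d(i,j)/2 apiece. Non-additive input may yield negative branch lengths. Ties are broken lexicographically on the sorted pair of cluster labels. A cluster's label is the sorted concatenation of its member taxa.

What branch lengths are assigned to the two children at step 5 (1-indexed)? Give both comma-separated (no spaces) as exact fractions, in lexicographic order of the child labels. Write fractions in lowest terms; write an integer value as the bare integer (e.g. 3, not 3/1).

iteration 1: select F,L (d=3, Q=-259); attach at lengths (-27/10, 57/10); label the merged cluster FL
  updated: d(D,FL)=55/2, d(FL,M)=34, d(FL,O)=57/2, d(FL,Q)=29, d(FL,U)=15/2
iteration 2: select D,M (d=7, Q=-363/2); attach at lengths (63/16, 49/16); label the merged cluster DM
  updated: d(DM,FL)=109/4, d(DM,O)=45/2, d(DM,Q)=20, d(DM,U)=14
iteration 3: select DM,Q (d=20, Q=-507/4); attach at lengths (163/24, 317/24); label the merged cluster DMQ
  updated: d(DMQ,FL)=145/8, d(DMQ,O)=71/4, d(DMQ,U)=15/2
iteration 4: select DMQ,FL (d=145/8, Q=-245/4); attach at lengths (51/8, 47/4); label the merged cluster DFLMQ
  updated: d(DFLMQ,O)=225/16, d(DFLMQ,U)=-25/16
iteration 5: select DFLMQ,O (d=225/16, Q=-33/2); attach at lengths (17/4, 157/16); label the merged cluster DFLMOQ
  updated: d(DFLMOQ,U)=-93/16
iteration 6: select DFLMOQ,U (d=-93/16); attach at lengths (-93/32, -93/32); label the merged cluster DFLMOQU
final tree: (((((D:63/16,M:49/16):163/24,Q:317/24):51/8,(F:-27/10,L:57/10):47/4):17/4,O:157/16):-93/32,U:-93/32)
total length: 451/8

17/4,157/16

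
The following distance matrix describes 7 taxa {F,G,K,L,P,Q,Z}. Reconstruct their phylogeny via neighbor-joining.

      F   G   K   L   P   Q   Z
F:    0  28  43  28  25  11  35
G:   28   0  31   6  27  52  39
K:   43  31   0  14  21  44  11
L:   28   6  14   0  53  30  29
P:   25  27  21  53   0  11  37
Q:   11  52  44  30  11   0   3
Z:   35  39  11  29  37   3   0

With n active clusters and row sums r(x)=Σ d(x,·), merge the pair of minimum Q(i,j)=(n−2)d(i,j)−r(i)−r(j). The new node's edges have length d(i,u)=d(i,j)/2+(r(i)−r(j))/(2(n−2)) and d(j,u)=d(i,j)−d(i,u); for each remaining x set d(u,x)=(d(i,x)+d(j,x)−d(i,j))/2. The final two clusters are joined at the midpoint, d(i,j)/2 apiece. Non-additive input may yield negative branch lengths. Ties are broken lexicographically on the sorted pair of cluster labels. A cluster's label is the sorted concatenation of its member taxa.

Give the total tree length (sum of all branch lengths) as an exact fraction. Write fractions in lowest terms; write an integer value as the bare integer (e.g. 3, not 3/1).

iteration 1: select G,L (d=6, Q=-313); attach at lengths (53/10, 7/10); label the merged cluster GL
  updated: d(F,GL)=25, d(GL,K)=39/2, d(GL,P)=37, d(GL,Q)=38, d(GL,Z)=31
iteration 2: select Q,Z (d=3, Q=-212); attach at lengths (1/4, 11/4); label the merged cluster QZ
  updated: d(F,QZ)=43/2, d(GL,QZ)=33, d(K,QZ)=26, d(P,QZ)=45/2
iteration 3: select GL,K (d=39/2, Q=-331/2); attach at lengths (127/12, 107/12); label the merged cluster GKL
  updated: d(F,GKL)=97/4, d(GKL,P)=77/4, d(GKL,QZ)=79/4
iteration 4: select F,QZ (d=43/2, Q=-183/2); attach at lengths (25/2, 9); label the merged cluster FQZ
  updated: d(FQZ,GKL)=45/4, d(FQZ,P)=13
iteration 5: select FQZ,GKL (d=45/4, Q=-87/2); attach at lengths (5/2, 35/4); label the merged cluster FGKLQZ
  updated: d(FGKLQZ,P)=21/2
iteration 6: select FGKLQZ,P (d=21/2); attach at lengths (21/4, 21/4); label the merged cluster FGKLPQZ
final tree: (((F:25/2,(Q:1/4,Z:11/4):9):5/2,((G:53/10,L:7/10):127/12,K:107/12):35/4):21/4,P:21/4)
total length: 287/4

287/4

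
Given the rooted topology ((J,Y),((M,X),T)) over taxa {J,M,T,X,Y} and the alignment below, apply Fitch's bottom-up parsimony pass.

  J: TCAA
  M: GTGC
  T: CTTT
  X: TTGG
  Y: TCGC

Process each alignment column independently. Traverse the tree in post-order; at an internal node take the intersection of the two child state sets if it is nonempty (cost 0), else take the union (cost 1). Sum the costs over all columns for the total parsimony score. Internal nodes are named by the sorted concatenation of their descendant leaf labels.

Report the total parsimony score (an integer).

8

JY@0: {T} ∩ {T} = {T} (intersection, +0)
MX@0: {G} ∪ {T} = {G,T} (union, +1)
MTX@0: {G,T} ∪ {C} = {C,G,T} (union, +1)
JMTXY@0: {T} ∩ {C,G,T} = {T} (intersection, +0)
JY@1: {C} ∩ {C} = {C} (intersection, +0)
MX@1: {T} ∩ {T} = {T} (intersection, +0)
MTX@1: {T} ∩ {T} = {T} (intersection, +0)
JMTXY@1: {C} ∪ {T} = {C,T} (union, +1)
JY@2: {A} ∪ {G} = {A,G} (union, +1)
MX@2: {G} ∩ {G} = {G} (intersection, +0)
MTX@2: {G} ∪ {T} = {G,T} (union, +1)
JMTXY@2: {A,G} ∩ {G,T} = {G} (intersection, +0)
JY@3: {A} ∪ {C} = {A,C} (union, +1)
MX@3: {C} ∪ {G} = {C,G} (union, +1)
MTX@3: {C,G} ∪ {T} = {C,G,T} (union, +1)
JMTXY@3: {A,C} ∩ {C,G,T} = {C} (intersection, +0)
per-site changes: [2, 1, 2, 3]; total = 8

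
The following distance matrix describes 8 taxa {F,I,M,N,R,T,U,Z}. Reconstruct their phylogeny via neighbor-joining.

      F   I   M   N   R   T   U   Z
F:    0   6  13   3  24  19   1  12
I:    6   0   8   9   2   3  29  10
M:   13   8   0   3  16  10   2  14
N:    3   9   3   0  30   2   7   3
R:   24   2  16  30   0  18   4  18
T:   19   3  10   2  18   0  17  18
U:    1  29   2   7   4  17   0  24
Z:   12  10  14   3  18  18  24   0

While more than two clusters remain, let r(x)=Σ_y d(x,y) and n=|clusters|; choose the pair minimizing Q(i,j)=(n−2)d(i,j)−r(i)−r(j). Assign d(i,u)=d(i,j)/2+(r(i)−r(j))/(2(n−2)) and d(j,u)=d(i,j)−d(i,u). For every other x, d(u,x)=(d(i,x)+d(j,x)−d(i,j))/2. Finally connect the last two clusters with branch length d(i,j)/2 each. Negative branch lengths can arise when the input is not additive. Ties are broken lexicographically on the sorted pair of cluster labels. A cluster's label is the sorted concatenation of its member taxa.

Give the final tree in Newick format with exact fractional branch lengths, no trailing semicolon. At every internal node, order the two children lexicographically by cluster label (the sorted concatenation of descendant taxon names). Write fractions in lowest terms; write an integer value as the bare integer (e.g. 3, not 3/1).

1. join R+U (d=4, Q=-172) ⇒ RU; edges |R|=13/3, |U|=-1/3
  updated: d(F,RU)=21/2, d(I,RU)=27/2, d(M,RU)=7, d(N,RU)=33/2, d(RU,T)=31/2, d(RU,Z)=19
2. join I+T (d=3, Q=-102) ⇒ IT; edges |I|=-3/10, |T|=33/10
  updated: d(F,IT)=11, d(IT,M)=15/2, d(IT,N)=4, d(IT,RU)=13, d(IT,Z)=25/2
3. join M+RU (d=7, Q=-165/2) ⇒ MRU; edges |M|=13/16, |RU|=99/16
  updated: d(F,MRU)=33/4, d(IT,MRU)=27/4, d(MRU,N)=25/4, d(MRU,Z)=13
4. join IT+MRU (d=27/4, Q=-193/4) ⇒ IMRTU; edges |IT|=27/8, |MRU|=27/8
  updated: d(F,IMRTU)=25/4, d(IMRTU,N)=7/4, d(IMRTU,Z)=75/8
5. join F+IMRTU (d=25/4, Q=-209/8) ⇒ FIMRTU; edges |F|=131/32, |IMRTU|=69/32
  updated: d(FIMRTU,N)=-3/4, d(FIMRTU,Z)=121/16
6. join FIMRTU+N (d=-3/4, Q=-157/16) ⇒ FIMNRTU; edges |FIMRTU|=61/32, |N|=-85/32
  updated: d(FIMNRTU,Z)=181/32
7. join FIMNRTU+Z (d=181/32) ⇒ FIMNRTUZ; edges |FIMNRTU|=181/64, |Z|=181/64
final tree: (((F:131/32,((I:-3/10,T:33/10):27/8,(M:13/16,(R:13/3,U:-1/3):99/16):27/8):69/32):61/32,N:-85/32):181/64,Z:181/64)
total length: 1021/32

(((F:131/32,((I:-3/10,T:33/10):27/8,(M:13/16,(R:13/3,U:-1/3):99/16):27/8):69/32):61/32,N:-85/32):181/64,Z:181/64)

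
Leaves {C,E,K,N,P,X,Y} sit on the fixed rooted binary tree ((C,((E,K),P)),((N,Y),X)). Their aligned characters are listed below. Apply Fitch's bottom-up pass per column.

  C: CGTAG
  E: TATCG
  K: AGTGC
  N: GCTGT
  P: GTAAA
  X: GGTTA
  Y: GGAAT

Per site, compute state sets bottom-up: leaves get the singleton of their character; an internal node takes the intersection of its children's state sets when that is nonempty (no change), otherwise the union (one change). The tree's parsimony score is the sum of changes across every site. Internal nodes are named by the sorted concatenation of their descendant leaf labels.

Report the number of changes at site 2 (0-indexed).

site 0, node EK: E={T} ∪ K={A} → {A,T} (+1)
site 0, node EKP: EK={A,T} ∪ P={G} → {A,G,T} (+1)
site 0, node CEKP: C={C} ∪ EKP={A,G,T} → {A,C,G,T} (+1)
site 0, node NY: N={G} ∩ Y={G} → {G} (+0)
site 0, node NXY: NY={G} ∩ X={G} → {G} (+0)
site 0, node CEKNPXY: CEKP={A,C,G,T} ∩ NXY={G} → {G} (+0)
site 1, node EK: E={A} ∪ K={G} → {A,G} (+1)
site 1, node EKP: EK={A,G} ∪ P={T} → {A,G,T} (+1)
site 1, node CEKP: C={G} ∩ EKP={A,G,T} → {G} (+0)
site 1, node NY: N={C} ∪ Y={G} → {C,G} (+1)
site 1, node NXY: NY={C,G} ∩ X={G} → {G} (+0)
site 1, node CEKNPXY: CEKP={G} ∩ NXY={G} → {G} (+0)
site 2, node EK: E={T} ∩ K={T} → {T} (+0)
site 2, node EKP: EK={T} ∪ P={A} → {A,T} (+1)
site 2, node CEKP: C={T} ∩ EKP={A,T} → {T} (+0)
site 2, node NY: N={T} ∪ Y={A} → {A,T} (+1)
site 2, node NXY: NY={A,T} ∩ X={T} → {T} (+0)
site 2, node CEKNPXY: CEKP={T} ∩ NXY={T} → {T} (+0)
site 3, node EK: E={C} ∪ K={G} → {C,G} (+1)
site 3, node EKP: EK={C,G} ∪ P={A} → {A,C,G} (+1)
site 3, node CEKP: C={A} ∩ EKP={A,C,G} → {A} (+0)
site 3, node NY: N={G} ∪ Y={A} → {A,G} (+1)
site 3, node NXY: NY={A,G} ∪ X={T} → {A,G,T} (+1)
site 3, node CEKNPXY: CEKP={A} ∩ NXY={A,G,T} → {A} (+0)
site 4, node EK: E={G} ∪ K={C} → {C,G} (+1)
site 4, node EKP: EK={C,G} ∪ P={A} → {A,C,G} (+1)
site 4, node CEKP: C={G} ∩ EKP={A,C,G} → {G} (+0)
site 4, node NY: N={T} ∩ Y={T} → {T} (+0)
site 4, node NXY: NY={T} ∪ X={A} → {A,T} (+1)
site 4, node CEKNPXY: CEKP={G} ∪ NXY={A,T} → {A,G,T} (+1)
per-site changes: [3, 3, 2, 4, 4]; total = 16

2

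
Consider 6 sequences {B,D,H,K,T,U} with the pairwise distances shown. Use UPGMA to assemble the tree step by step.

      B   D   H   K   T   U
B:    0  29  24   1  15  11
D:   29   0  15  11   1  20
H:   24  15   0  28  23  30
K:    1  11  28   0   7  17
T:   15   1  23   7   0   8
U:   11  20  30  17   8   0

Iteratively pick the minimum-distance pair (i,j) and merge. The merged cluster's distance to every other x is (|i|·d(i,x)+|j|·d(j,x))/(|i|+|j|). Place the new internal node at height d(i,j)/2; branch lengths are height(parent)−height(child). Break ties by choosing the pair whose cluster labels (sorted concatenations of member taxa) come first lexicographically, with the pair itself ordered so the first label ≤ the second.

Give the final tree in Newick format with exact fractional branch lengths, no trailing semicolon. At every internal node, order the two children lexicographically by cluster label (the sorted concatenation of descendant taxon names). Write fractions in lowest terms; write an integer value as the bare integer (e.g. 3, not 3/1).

((((B:1/2,K:1/2):13/2,U:7):1/2,(D:1/2,T:1/2):7):9/2,H:12)

1. join B+K (d=1) ⇒ BK; edges |B|=1/2, |K|=1/2
  updated: d(BK,D)=20, d(BK,H)=26, d(BK,T)=11, d(BK,U)=14
2. join D+T (d=1) ⇒ DT; edges |D|=1/2, |T|=1/2
  updated: d(BK,DT)=31/2, d(DT,H)=19, d(DT,U)=14
3. join BK+U (d=14) ⇒ BKU; edges |BK|=13/2, |U|=7
  updated: d(BKU,DT)=15, d(BKU,H)=82/3
4. join BKU+DT (d=15) ⇒ BDKTU; edges |BKU|=1/2, |DT|=7
  updated: d(BDKTU,H)=24
5. join BDKTU+H (d=24) ⇒ BDHKTU; edges |BDKTU|=9/2, |H|=12
final tree: ((((B:1/2,K:1/2):13/2,U:7):1/2,(D:1/2,T:1/2):7):9/2,H:12)
total length: 79/2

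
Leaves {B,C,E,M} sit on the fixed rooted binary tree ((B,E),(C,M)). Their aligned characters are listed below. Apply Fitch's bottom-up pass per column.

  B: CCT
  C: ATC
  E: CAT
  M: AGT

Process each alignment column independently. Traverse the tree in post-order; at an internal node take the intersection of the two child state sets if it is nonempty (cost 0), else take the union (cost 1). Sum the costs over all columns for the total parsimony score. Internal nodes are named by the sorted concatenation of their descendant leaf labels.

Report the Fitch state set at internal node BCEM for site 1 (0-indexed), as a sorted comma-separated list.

BE@0: {C} ∩ {C} = {C} (intersection, +0)
CM@0: {A} ∩ {A} = {A} (intersection, +0)
BCEM@0: {C} ∪ {A} = {A,C} (union, +1)
BE@1: {C} ∪ {A} = {A,C} (union, +1)
CM@1: {T} ∪ {G} = {G,T} (union, +1)
BCEM@1: {A,C} ∪ {G,T} = {A,C,G,T} (union, +1)
BE@2: {T} ∩ {T} = {T} (intersection, +0)
CM@2: {C} ∪ {T} = {C,T} (union, +1)
BCEM@2: {T} ∩ {C,T} = {T} (intersection, +0)
per-site changes: [1, 3, 1]; total = 5

A,C,G,T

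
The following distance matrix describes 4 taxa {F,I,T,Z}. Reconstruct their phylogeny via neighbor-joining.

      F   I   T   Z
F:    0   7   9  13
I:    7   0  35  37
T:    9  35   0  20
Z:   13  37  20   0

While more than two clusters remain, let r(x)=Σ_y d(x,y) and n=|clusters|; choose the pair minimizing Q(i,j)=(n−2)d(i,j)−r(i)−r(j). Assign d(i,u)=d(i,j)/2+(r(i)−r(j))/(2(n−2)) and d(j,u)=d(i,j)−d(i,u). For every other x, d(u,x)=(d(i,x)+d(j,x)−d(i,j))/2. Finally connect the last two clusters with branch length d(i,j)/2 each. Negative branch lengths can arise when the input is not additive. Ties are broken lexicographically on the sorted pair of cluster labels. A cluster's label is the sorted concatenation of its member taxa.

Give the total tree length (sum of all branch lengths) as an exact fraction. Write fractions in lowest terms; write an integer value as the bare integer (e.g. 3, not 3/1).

iteration 1: select F,I (d=7, Q=-94); attach at lengths (-9, 16); label the merged cluster FI
  updated: d(FI,T)=37/2, d(FI,Z)=43/2
iteration 2: select FI,T (d=37/2, Q=-60); attach at lengths (10, 17/2); label the merged cluster FIT
  updated: d(FIT,Z)=23/2
iteration 3: select FIT,Z (d=23/2); attach at lengths (23/4, 23/4); label the merged cluster FITZ
final tree: (((F:-9,I:16):10,T:17/2):23/4,Z:23/4)
total length: 37

37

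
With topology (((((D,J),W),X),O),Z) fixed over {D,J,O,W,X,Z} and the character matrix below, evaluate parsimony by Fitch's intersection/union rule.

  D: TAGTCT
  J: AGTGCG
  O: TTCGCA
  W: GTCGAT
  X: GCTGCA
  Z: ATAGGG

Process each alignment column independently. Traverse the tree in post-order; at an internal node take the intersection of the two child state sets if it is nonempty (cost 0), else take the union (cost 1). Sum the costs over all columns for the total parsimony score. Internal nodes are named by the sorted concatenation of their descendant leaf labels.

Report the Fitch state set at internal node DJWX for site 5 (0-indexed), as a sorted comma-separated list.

A,T

site 0, node DJ: D={T} ∪ J={A} → {A,T} (+1)
site 0, node DJW: DJ={A,T} ∪ W={G} → {A,G,T} (+1)
site 0, node DJWX: DJW={A,G,T} ∩ X={G} → {G} (+0)
site 0, node DJOWX: DJWX={G} ∪ O={T} → {G,T} (+1)
site 0, node DJOWXZ: DJOWX={G,T} ∪ Z={A} → {A,G,T} (+1)
site 1, node DJ: D={A} ∪ J={G} → {A,G} (+1)
site 1, node DJW: DJ={A,G} ∪ W={T} → {A,G,T} (+1)
site 1, node DJWX: DJW={A,G,T} ∪ X={C} → {A,C,G,T} (+1)
site 1, node DJOWX: DJWX={A,C,G,T} ∩ O={T} → {T} (+0)
site 1, node DJOWXZ: DJOWX={T} ∩ Z={T} → {T} (+0)
site 2, node DJ: D={G} ∪ J={T} → {G,T} (+1)
site 2, node DJW: DJ={G,T} ∪ W={C} → {C,G,T} (+1)
site 2, node DJWX: DJW={C,G,T} ∩ X={T} → {T} (+0)
site 2, node DJOWX: DJWX={T} ∪ O={C} → {C,T} (+1)
site 2, node DJOWXZ: DJOWX={C,T} ∪ Z={A} → {A,C,T} (+1)
site 3, node DJ: D={T} ∪ J={G} → {G,T} (+1)
site 3, node DJW: DJ={G,T} ∩ W={G} → {G} (+0)
site 3, node DJWX: DJW={G} ∩ X={G} → {G} (+0)
site 3, node DJOWX: DJWX={G} ∩ O={G} → {G} (+0)
site 3, node DJOWXZ: DJOWX={G} ∩ Z={G} → {G} (+0)
site 4, node DJ: D={C} ∩ J={C} → {C} (+0)
site 4, node DJW: DJ={C} ∪ W={A} → {A,C} (+1)
site 4, node DJWX: DJW={A,C} ∩ X={C} → {C} (+0)
site 4, node DJOWX: DJWX={C} ∩ O={C} → {C} (+0)
site 4, node DJOWXZ: DJOWX={C} ∪ Z={G} → {C,G} (+1)
site 5, node DJ: D={T} ∪ J={G} → {G,T} (+1)
site 5, node DJW: DJ={G,T} ∩ W={T} → {T} (+0)
site 5, node DJWX: DJW={T} ∪ X={A} → {A,T} (+1)
site 5, node DJOWX: DJWX={A,T} ∩ O={A} → {A} (+0)
site 5, node DJOWXZ: DJOWX={A} ∪ Z={G} → {A,G} (+1)
per-site changes: [4, 3, 4, 1, 2, 3]; total = 17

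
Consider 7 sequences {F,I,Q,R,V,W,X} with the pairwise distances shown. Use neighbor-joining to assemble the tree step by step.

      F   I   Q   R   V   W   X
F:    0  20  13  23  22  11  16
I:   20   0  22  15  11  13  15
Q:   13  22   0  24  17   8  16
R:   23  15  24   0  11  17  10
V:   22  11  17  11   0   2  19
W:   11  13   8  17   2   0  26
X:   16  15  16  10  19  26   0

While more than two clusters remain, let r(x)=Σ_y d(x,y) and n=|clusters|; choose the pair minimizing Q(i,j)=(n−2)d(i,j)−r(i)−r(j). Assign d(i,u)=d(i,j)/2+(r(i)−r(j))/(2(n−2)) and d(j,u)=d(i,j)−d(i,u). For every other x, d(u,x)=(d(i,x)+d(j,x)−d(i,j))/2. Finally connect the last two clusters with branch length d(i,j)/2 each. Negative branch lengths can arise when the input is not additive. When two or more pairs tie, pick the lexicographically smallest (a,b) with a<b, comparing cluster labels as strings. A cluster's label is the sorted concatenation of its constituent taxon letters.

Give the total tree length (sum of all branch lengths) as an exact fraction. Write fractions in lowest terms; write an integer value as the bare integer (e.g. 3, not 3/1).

step 1: merge (R,X) at d=10, Q=-152; branch lengths R→24/5, X→26/5; new cluster RX
  updated: d(F,RX)=29/2, d(I,RX)=10, d(Q,RX)=15, d(RX,V)=10, d(RX,W)=33/2
step 2: merge (V,W) at d=2, Q=-209/2; branch lengths V→39/16, W→-7/16; new cluster VW
  updated: d(F,VW)=31/2, d(I,VW)=11, d(Q,VW)=23/2, d(RX,VW)=49/4
step 3: merge (F,Q) at d=13, Q=-171/2; branch lengths F→27/4, Q→25/4; new cluster FQ
  updated: d(FQ,I)=29/2, d(FQ,RX)=33/4, d(FQ,VW)=7
step 4: merge (FQ,VW) at d=7, Q=-46; branch lengths FQ→27/8, VW→29/8; new cluster FQVW
  updated: d(FQVW,I)=37/4, d(FQVW,RX)=27/4
step 5: merge (FQVW,I) at d=37/4, Q=-26; branch lengths FQVW→3, I→25/4; new cluster FIQVW
  updated: d(FIQVW,RX)=15/4
step 6: merge (FIQVW,RX) at d=15/4; branch lengths FIQVW→15/8, RX→15/8; new cluster FIQRVWX
final tree: ((((F:27/4,Q:25/4):27/8,(V:39/16,W:-7/16):29/8):3,I:25/4):15/8,(R:24/5,X:26/5):15/8)
total length: 45

45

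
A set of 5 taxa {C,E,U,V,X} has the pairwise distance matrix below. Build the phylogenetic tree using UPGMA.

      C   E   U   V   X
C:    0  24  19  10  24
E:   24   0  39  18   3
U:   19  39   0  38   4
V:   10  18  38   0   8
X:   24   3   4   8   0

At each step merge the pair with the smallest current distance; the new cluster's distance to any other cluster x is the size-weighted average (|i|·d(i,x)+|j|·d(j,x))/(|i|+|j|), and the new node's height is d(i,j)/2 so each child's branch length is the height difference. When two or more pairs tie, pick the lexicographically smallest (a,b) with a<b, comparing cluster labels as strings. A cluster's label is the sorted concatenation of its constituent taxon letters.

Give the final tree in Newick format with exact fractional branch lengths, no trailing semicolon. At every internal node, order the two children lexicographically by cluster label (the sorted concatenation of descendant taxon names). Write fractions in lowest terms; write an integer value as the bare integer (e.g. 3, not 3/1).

1. join E+X (d=3) ⇒ EX; edges |E|=3/2, |X|=3/2
  updated: d(C,EX)=24, d(EX,U)=43/2, d(EX,V)=13
2. join C+V (d=10) ⇒ CV; edges |C|=5, |V|=5
  updated: d(CV,EX)=37/2, d(CV,U)=57/2
3. join CV+EX (d=37/2) ⇒ CEVX; edges |CV|=17/4, |EX|=31/4
  updated: d(CEVX,U)=25
4. join CEVX+U (d=25) ⇒ CEUVX; edges |CEVX|=13/4, |U|=25/2
final tree: (((C:5,V:5):17/4,(E:3/2,X:3/2):31/4):13/4,U:25/2)
total length: 163/4

(((C:5,V:5):17/4,(E:3/2,X:3/2):31/4):13/4,U:25/2)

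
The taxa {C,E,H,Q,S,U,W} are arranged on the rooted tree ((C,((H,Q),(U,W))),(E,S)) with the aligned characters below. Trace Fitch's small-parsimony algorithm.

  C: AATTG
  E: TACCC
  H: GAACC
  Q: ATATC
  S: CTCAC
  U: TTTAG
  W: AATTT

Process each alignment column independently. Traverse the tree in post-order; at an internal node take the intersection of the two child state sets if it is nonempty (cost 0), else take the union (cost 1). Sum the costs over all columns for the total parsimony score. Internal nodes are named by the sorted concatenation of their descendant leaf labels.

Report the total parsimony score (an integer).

HQ@0: {G} ∪ {A} = {A,G} (union, +1)
UW@0: {T} ∪ {A} = {A,T} (union, +1)
HQUW@0: {A,G} ∩ {A,T} = {A} (intersection, +0)
CHQUW@0: {A} ∩ {A} = {A} (intersection, +0)
ES@0: {T} ∪ {C} = {C,T} (union, +1)
CEHQSUW@0: {A} ∪ {C,T} = {A,C,T} (union, +1)
HQ@1: {A} ∪ {T} = {A,T} (union, +1)
UW@1: {T} ∪ {A} = {A,T} (union, +1)
HQUW@1: {A,T} ∩ {A,T} = {A,T} (intersection, +0)
CHQUW@1: {A} ∩ {A,T} = {A} (intersection, +0)
ES@1: {A} ∪ {T} = {A,T} (union, +1)
CEHQSUW@1: {A} ∩ {A,T} = {A} (intersection, +0)
HQ@2: {A} ∩ {A} = {A} (intersection, +0)
UW@2: {T} ∩ {T} = {T} (intersection, +0)
HQUW@2: {A} ∪ {T} = {A,T} (union, +1)
CHQUW@2: {T} ∩ {A,T} = {T} (intersection, +0)
ES@2: {C} ∩ {C} = {C} (intersection, +0)
CEHQSUW@2: {T} ∪ {C} = {C,T} (union, +1)
HQ@3: {C} ∪ {T} = {C,T} (union, +1)
UW@3: {A} ∪ {T} = {A,T} (union, +1)
HQUW@3: {C,T} ∩ {A,T} = {T} (intersection, +0)
CHQUW@3: {T} ∩ {T} = {T} (intersection, +0)
ES@3: {C} ∪ {A} = {A,C} (union, +1)
CEHQSUW@3: {T} ∪ {A,C} = {A,C,T} (union, +1)
HQ@4: {C} ∩ {C} = {C} (intersection, +0)
UW@4: {G} ∪ {T} = {G,T} (union, +1)
HQUW@4: {C} ∪ {G,T} = {C,G,T} (union, +1)
CHQUW@4: {G} ∩ {C,G,T} = {G} (intersection, +0)
ES@4: {C} ∩ {C} = {C} (intersection, +0)
CEHQSUW@4: {G} ∪ {C} = {C,G} (union, +1)
per-site changes: [4, 3, 2, 4, 3]; total = 16

16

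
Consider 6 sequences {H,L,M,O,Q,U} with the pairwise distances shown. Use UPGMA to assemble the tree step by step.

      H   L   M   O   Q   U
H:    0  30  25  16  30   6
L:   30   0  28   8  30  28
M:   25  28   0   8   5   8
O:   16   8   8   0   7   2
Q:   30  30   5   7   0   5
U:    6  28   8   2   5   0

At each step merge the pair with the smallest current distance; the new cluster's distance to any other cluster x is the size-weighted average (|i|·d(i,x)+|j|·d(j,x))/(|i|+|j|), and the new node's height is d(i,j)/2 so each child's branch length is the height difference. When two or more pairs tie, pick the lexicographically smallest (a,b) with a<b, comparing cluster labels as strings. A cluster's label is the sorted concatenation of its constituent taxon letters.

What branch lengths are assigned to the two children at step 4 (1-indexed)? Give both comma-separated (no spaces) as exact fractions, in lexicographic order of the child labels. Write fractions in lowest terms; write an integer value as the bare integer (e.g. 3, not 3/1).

step 1: merge (O,U) at d=2; branch lengths O→1, U→1; new cluster OU
  updated: d(H,OU)=11, d(L,OU)=18, d(M,OU)=8, d(OU,Q)=6
step 2: merge (M,Q) at d=5; branch lengths M→5/2, Q→5/2; new cluster MQ
  updated: d(H,MQ)=55/2, d(L,MQ)=29, d(MQ,OU)=7
step 3: merge (MQ,OU) at d=7; branch lengths MQ→1, OU→5/2; new cluster MOQU
  updated: d(H,MOQU)=77/4, d(L,MOQU)=47/2
step 4: merge (H,MOQU) at d=77/4; branch lengths H→77/8, MOQU→49/8; new cluster HMOQU
  updated: d(HMOQU,L)=124/5
step 5: merge (HMOQU,L) at d=124/5; branch lengths HMOQU→111/40, L→62/5; new cluster HLMOQU
final tree: ((H:77/8,((M:5/2,Q:5/2):1,(O:1,U:1):5/2):49/8):111/40,L:62/5)
total length: 1657/40

77/8,49/8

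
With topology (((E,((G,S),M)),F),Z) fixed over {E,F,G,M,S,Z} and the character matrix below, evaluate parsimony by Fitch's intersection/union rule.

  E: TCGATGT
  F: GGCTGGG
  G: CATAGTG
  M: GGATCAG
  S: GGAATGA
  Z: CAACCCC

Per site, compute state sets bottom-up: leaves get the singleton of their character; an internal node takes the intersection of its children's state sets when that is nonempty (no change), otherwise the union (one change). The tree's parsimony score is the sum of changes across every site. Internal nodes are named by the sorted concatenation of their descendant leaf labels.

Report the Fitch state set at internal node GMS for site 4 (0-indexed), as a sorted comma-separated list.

C,G,T

GS@0: {C} ∪ {G} = {C,G} (union, +1)
GMS@0: {C,G} ∩ {G} = {G} (intersection, +0)
EGMS@0: {T} ∪ {G} = {G,T} (union, +1)
EFGMS@0: {G,T} ∩ {G} = {G} (intersection, +0)
EFGMSZ@0: {G} ∪ {C} = {C,G} (union, +1)
GS@1: {A} ∪ {G} = {A,G} (union, +1)
GMS@1: {A,G} ∩ {G} = {G} (intersection, +0)
EGMS@1: {C} ∪ {G} = {C,G} (union, +1)
EFGMS@1: {C,G} ∩ {G} = {G} (intersection, +0)
EFGMSZ@1: {G} ∪ {A} = {A,G} (union, +1)
GS@2: {T} ∪ {A} = {A,T} (union, +1)
GMS@2: {A,T} ∩ {A} = {A} (intersection, +0)
EGMS@2: {G} ∪ {A} = {A,G} (union, +1)
EFGMS@2: {A,G} ∪ {C} = {A,C,G} (union, +1)
EFGMSZ@2: {A,C,G} ∩ {A} = {A} (intersection, +0)
GS@3: {A} ∩ {A} = {A} (intersection, +0)
GMS@3: {A} ∪ {T} = {A,T} (union, +1)
EGMS@3: {A} ∩ {A,T} = {A} (intersection, +0)
EFGMS@3: {A} ∪ {T} = {A,T} (union, +1)
EFGMSZ@3: {A,T} ∪ {C} = {A,C,T} (union, +1)
GS@4: {G} ∪ {T} = {G,T} (union, +1)
GMS@4: {G,T} ∪ {C} = {C,G,T} (union, +1)
EGMS@4: {T} ∩ {C,G,T} = {T} (intersection, +0)
EFGMS@4: {T} ∪ {G} = {G,T} (union, +1)
EFGMSZ@4: {G,T} ∪ {C} = {C,G,T} (union, +1)
GS@5: {T} ∪ {G} = {G,T} (union, +1)
GMS@5: {G,T} ∪ {A} = {A,G,T} (union, +1)
EGMS@5: {G} ∩ {A,G,T} = {G} (intersection, +0)
EFGMS@5: {G} ∩ {G} = {G} (intersection, +0)
EFGMSZ@5: {G} ∪ {C} = {C,G} (union, +1)
GS@6: {G} ∪ {A} = {A,G} (union, +1)
GMS@6: {A,G} ∩ {G} = {G} (intersection, +0)
EGMS@6: {T} ∪ {G} = {G,T} (union, +1)
EFGMS@6: {G,T} ∩ {G} = {G} (intersection, +0)
EFGMSZ@6: {G} ∪ {C} = {C,G} (union, +1)
per-site changes: [3, 3, 3, 3, 4, 3, 3]; total = 22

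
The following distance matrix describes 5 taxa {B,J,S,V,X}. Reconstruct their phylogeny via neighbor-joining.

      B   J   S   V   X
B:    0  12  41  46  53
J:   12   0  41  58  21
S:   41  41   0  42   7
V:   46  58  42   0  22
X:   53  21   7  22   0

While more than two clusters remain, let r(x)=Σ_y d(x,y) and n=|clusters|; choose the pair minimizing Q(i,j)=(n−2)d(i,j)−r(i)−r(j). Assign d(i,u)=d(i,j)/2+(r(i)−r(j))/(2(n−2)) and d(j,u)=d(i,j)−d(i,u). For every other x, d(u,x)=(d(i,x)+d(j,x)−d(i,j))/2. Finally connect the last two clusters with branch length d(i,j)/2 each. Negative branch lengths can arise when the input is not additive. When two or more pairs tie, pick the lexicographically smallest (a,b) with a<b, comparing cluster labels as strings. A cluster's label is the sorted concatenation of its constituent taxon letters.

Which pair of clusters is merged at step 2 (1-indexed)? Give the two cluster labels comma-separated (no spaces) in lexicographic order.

BJ,V

1. join B+J (d=12, Q=-248) ⇒ BJ; edges |B|=28/3, |J|=8/3
  updated: d(BJ,S)=35, d(BJ,V)=46, d(BJ,X)=31
2. join BJ+V (d=46, Q=-130) ⇒ BJV; edges |BJ|=47/2, |V|=45/2
  updated: d(BJV,S)=31/2, d(BJV,X)=7/2
3. join BJV+S (d=31/2, Q=-26) ⇒ BJSV; edges |BJV|=6, |S|=19/2
  updated: d(BJSV,X)=-5/2
4. join BJSV+X (d=-5/2) ⇒ BJSVX; edges |BJSV|=-5/4, |X|=-5/4
final tree: ((((B:28/3,J:8/3):47/2,V:45/2):6,S:19/2):-5/4,X:-5/4)
total length: 71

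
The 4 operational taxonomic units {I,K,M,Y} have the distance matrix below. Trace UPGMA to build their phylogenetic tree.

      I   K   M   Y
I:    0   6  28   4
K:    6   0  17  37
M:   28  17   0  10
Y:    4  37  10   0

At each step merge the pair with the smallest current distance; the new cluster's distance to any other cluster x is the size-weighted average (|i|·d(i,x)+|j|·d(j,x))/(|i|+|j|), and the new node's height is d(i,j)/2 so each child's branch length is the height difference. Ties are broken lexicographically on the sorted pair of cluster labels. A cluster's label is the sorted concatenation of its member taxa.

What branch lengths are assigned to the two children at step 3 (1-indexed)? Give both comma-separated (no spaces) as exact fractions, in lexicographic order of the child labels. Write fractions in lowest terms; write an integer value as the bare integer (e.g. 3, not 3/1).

65/8,13/8

iteration 1: select I,Y (d=4); attach at lengths (2, 2); label the merged cluster IY
  updated: d(IY,K)=43/2, d(IY,M)=19
iteration 2: select K,M (d=17); attach at lengths (17/2, 17/2); label the merged cluster KM
  updated: d(IY,KM)=81/4
iteration 3: select IY,KM (d=81/4); attach at lengths (65/8, 13/8); label the merged cluster IKMY
final tree: ((I:2,Y:2):65/8,(K:17/2,M:17/2):13/8)
total length: 123/4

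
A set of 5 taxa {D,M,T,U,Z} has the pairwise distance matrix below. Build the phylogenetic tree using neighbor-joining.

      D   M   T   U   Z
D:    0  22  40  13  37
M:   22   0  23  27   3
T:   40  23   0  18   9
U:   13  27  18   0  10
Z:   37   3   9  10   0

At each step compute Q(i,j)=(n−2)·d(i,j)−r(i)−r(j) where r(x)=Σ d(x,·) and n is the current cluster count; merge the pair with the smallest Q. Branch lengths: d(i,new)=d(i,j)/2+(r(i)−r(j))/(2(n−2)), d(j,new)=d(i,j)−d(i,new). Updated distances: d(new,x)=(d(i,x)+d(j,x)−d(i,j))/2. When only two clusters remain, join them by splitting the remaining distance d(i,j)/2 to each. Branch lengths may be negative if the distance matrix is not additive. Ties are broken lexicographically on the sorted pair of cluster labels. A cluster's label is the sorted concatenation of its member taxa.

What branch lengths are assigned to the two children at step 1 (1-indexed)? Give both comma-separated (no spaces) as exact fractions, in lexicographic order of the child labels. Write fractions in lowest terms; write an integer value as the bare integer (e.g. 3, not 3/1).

step 1: merge (D,U) at d=13, Q=-141; branch lengths D→83/6, U→-5/6; new cluster DU
  updated: d(DU,M)=18, d(DU,T)=45/2, d(DU,Z)=17
step 2: merge (DU,T) at d=45/2, Q=-67; branch lengths DU→12, T→21/2; new cluster DTU
  updated: d(DTU,M)=37/4, d(DTU,Z)=7/4
step 3: merge (DTU,M) at d=37/4, Q=-14; branch lengths DTU→4, M→21/4; new cluster DMTU
  updated: d(DMTU,Z)=-9/4
step 4: merge (DMTU,Z) at d=-9/4; branch lengths DMTU→-9/8, Z→-9/8; new cluster DMTUZ
final tree: ((((D:83/6,U:-5/6):12,T:21/2):4,M:21/4):-9/8,Z:-9/8)
total length: 85/2

83/6,-5/6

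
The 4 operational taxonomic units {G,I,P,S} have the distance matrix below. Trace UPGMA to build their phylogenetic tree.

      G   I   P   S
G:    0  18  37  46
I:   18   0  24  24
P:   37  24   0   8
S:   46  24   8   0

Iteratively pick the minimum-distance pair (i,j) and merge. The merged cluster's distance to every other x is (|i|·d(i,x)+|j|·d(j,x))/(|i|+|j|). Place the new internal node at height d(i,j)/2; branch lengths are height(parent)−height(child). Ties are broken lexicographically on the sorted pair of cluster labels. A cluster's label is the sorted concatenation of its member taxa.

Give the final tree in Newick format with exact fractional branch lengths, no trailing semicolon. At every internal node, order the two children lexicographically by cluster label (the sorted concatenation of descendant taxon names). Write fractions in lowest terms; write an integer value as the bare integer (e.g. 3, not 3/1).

((G:9,I:9):59/8,(P:4,S:4):99/8)

1. join P+S (d=8) ⇒ PS; edges |P|=4, |S|=4
  updated: d(G,PS)=83/2, d(I,PS)=24
2. join G+I (d=18) ⇒ GI; edges |G|=9, |I|=9
  updated: d(GI,PS)=131/4
3. join GI+PS (d=131/4) ⇒ GIPS; edges |GI|=59/8, |PS|=99/8
final tree: ((G:9,I:9):59/8,(P:4,S:4):99/8)
total length: 183/4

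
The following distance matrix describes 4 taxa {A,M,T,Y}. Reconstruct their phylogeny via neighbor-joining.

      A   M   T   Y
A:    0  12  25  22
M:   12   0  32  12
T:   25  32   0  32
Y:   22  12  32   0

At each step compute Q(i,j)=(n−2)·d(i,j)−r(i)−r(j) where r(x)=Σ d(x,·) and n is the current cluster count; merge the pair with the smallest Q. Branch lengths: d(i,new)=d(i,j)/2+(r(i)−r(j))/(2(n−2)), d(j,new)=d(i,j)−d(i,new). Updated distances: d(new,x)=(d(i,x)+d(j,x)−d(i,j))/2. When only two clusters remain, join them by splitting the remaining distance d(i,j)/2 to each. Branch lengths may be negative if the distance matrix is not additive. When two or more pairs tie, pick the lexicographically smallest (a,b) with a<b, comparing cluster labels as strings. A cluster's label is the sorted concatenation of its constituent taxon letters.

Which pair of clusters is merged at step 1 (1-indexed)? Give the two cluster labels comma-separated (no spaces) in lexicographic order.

A,T

1. join A+T (d=25, Q=-98) ⇒ AT; edges |A|=5, |T|=20
  updated: d(AT,M)=19/2, d(AT,Y)=29/2
2. join AT+M (d=19/2, Q=-36) ⇒ AMT; edges |AT|=6, |M|=7/2
  updated: d(AMT,Y)=17/2
3. join AMT+Y (d=17/2) ⇒ AMTY; edges |AMT|=17/4, |Y|=17/4
final tree: (((A:5,T:20):6,M:7/2):17/4,Y:17/4)
total length: 43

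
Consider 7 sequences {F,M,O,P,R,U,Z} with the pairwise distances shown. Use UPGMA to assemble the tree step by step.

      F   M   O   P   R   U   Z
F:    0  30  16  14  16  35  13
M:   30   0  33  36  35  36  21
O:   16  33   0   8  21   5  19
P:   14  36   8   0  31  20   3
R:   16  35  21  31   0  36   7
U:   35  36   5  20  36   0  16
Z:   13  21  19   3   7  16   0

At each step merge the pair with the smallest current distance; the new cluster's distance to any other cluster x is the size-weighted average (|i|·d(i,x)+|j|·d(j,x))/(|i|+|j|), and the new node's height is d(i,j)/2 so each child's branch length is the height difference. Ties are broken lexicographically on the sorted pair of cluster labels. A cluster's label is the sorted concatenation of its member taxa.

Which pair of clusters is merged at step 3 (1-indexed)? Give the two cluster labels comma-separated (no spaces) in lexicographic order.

step 1: merge (P,Z) at d=3; branch lengths P→3/2, Z→3/2; new cluster PZ
  updated: d(F,PZ)=27/2, d(M,PZ)=57/2, d(O,PZ)=27/2, d(PZ,R)=19, d(PZ,U)=18
step 2: merge (O,U) at d=5; branch lengths O→5/2, U→5/2; new cluster OU
  updated: d(F,OU)=51/2, d(M,OU)=69/2, d(OU,PZ)=63/4, d(OU,R)=57/2
step 3: merge (F,PZ) at d=27/2; branch lengths F→27/4, PZ→21/4; new cluster FPZ
  updated: d(FPZ,M)=29, d(FPZ,OU)=19, d(FPZ,R)=18
step 4: merge (FPZ,R) at d=18; branch lengths FPZ→9/4, R→9; new cluster FPRZ
  updated: d(FPRZ,M)=61/2, d(FPRZ,OU)=171/8
step 5: merge (FPRZ,OU) at d=171/8; branch lengths FPRZ→27/16, OU→131/16; new cluster FOPRUZ
  updated: d(FOPRUZ,M)=191/6
step 6: merge (FOPRUZ,M) at d=191/6; branch lengths FOPRUZ→251/48, M→191/12; new cluster FMOPRUZ
final tree: ((((F:27/4,(P:3/2,Z:3/2):21/4):9/4,R:9):27/16,(O:5/2,U:5/2):131/16):251/48,M:191/12)
total length: 2989/48

F,PZ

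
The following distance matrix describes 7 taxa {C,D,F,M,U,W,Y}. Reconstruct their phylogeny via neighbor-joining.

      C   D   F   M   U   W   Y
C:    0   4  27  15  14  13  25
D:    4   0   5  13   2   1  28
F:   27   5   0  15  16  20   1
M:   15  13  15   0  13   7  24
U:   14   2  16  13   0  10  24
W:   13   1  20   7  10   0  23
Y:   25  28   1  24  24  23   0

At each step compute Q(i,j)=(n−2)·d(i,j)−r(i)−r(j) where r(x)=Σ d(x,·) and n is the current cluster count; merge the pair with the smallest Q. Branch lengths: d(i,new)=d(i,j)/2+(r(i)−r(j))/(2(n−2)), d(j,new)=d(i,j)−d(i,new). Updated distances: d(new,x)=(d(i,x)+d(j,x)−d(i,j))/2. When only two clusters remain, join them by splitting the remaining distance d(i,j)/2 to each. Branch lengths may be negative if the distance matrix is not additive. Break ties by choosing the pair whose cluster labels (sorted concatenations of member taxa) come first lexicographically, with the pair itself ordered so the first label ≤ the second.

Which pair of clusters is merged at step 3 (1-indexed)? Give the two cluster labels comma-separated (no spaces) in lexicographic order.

iteration 1: select F,Y (d=1, Q=-204); attach at lengths (-18/5, 23/5); label the merged cluster FY
  updated: d(C,FY)=51/2, d(D,FY)=16, d(FY,M)=19, d(FY,U)=39/2, d(FY,W)=21
iteration 2: select FY,M (d=19, Q=-92); attach at lengths (55/4, 21/4); label the merged cluster FMY
  updated: d(C,FMY)=43/4, d(D,FMY)=5, d(FMY,U)=27/4, d(FMY,W)=9/2
iteration 3: select FMY,W (d=9/2, Q=-42); attach at lengths (2, 5/2); label the merged cluster FMWY
  updated: d(C,FMWY)=77/8, d(D,FMWY)=3/4, d(FMWY,U)=49/8
iteration 4: select C,D (d=4, Q=-211/8); attach at lengths (231/32, -103/32); label the merged cluster CD
  updated: d(CD,FMWY)=51/16, d(CD,U)=6
iteration 5: select CD,FMWY (d=51/16, Q=-245/16); attach at lengths (49/32, 53/32); label the merged cluster CDFMWY
  updated: d(CDFMWY,U)=143/32
iteration 6: select CDFMWY,U (d=143/32); attach at lengths (143/64, 143/64); label the merged cluster CDFMUWY
final tree: (((C:231/32,D:-103/32):49/32,(((F:-18/5,Y:23/5):55/4,M:21/4):2,W:5/2):53/32):143/64,U:143/64)
total length: 1157/32

FMY,W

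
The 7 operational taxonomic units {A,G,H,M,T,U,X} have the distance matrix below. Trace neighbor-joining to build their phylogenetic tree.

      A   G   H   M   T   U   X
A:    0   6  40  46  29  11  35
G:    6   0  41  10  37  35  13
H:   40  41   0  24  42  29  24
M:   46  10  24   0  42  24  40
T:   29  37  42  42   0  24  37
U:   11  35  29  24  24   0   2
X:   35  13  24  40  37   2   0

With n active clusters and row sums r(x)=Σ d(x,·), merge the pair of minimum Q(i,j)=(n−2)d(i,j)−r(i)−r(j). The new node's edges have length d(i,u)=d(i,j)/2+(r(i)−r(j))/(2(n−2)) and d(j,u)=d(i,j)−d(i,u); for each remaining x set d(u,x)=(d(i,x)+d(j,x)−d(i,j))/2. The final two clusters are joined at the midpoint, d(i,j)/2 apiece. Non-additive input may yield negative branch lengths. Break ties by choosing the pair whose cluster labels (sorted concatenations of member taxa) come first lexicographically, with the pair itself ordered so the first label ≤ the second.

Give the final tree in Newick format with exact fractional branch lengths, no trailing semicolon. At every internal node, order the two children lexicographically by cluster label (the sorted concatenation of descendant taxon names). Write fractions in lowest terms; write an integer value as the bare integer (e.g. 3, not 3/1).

((((A:11/2,G:1/2):157/16,T:323/16):23/16,(H:195/16,M:189/16):131/16):129/32,(U:-9/4,X:17/4):129/32)

step 1: merge (A,G) at d=6, Q=-279; branch lengths A→11/2, G→1/2; new cluster AG
  updated: d(AG,H)=75/2, d(AG,M)=25, d(AG,T)=30, d(AG,U)=20, d(AG,X)=21
step 2: merge (H,M) at d=24, Q=-431/2; branch lengths H→195/16, M→189/16; new cluster HM
  updated: d(AG,HM)=77/4, d(HM,T)=30, d(HM,U)=29/2, d(HM,X)=20
step 3: merge (U,X) at d=2, Q=-269/2; branch lengths U→-9/4, X→17/4; new cluster UX
  updated: d(AG,UX)=39/2, d(HM,UX)=65/4, d(T,UX)=59/2
step 4: merge (AG,T) at d=30, Q=-393/4; branch lengths AG→157/16, T→323/16; new cluster AGT
  updated: d(AGT,HM)=77/8, d(AGT,UX)=19/2
step 5: merge (AGT,HM) at d=77/8, Q=-283/8; branch lengths AGT→23/16, HM→131/16; new cluster AGHMT
  updated: d(AGHMT,UX)=129/16
step 6: merge (AGHMT,UX) at d=129/16; branch lengths AGHMT→129/32, UX→129/32; new cluster AGHMTUX
final tree: ((((A:11/2,G:1/2):157/16,T:323/16):23/16,(H:195/16,M:189/16):131/16):129/32,(U:-9/4,X:17/4):129/32)
total length: 1275/16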